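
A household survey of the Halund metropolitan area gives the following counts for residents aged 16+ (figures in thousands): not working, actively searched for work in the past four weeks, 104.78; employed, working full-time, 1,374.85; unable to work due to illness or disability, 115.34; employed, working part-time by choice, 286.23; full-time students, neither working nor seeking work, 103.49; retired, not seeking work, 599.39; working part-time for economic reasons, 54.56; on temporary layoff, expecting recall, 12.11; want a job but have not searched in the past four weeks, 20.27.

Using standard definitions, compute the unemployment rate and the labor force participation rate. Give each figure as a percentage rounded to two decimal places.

Unemployment rate ≈ 6.38%; labor force participation rate ≈ 68.61%.

Employed = 1,374.85 + 286.23 + 54.56 = 1,715.64 thousand (anyone who worked, including part-time for economic reasons, counts as employed).
Unemployed = 104.78 + 12.11 = 116.89 thousand (jobless and actively searching, or on temporary layoff).
Labor force = 1,715.64 + 116.89 = 1,832.53 thousand.
Not in labor force = 115.34 + 103.49 + 599.39 + 20.27 = 838.49 thousand (those not working and not actively searching are outside the labor force — including those who want a job but have given up searching).
Civilian working-age population = 1,832.53 + 838.49 = 2,671.02 thousand.
Unemployment rate = 116.89 / 1,832.53 = 6.38%.
Labor force participation rate = 1,832.53 / 2,671.02 = 68.61%.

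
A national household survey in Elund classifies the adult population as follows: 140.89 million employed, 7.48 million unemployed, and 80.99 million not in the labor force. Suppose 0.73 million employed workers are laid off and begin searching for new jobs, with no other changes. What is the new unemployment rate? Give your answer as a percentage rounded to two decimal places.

Initially, labor force = 140.89 + 7.48 = 148.37 million, so u = 7.48/148.37 = 5.04%.
After the change, employed falls and unemployed rises by 0.73; labor force unchanged → E = 140.16, U = 8.21, labor force = 148.37 million.
New unemployment rate = 8.21 / 148.37 = 5.53%.

New unemployment rate ≈ 5.53%.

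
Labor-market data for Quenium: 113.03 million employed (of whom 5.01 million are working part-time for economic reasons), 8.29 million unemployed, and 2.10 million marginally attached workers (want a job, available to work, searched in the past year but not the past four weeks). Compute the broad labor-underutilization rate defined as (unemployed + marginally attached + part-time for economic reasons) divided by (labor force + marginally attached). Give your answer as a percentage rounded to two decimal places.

Broad underutilization rate ≈ 12.48%.

Labor force = 113.03 + 8.29 = 121.32 million.
Numerator = 8.29 + 2.10 + 5.01 = 15.40 million.
Denominator = 121.32 + 2.10 = 123.42 million.
Broad rate = 15.40 / 123.42 = 12.48%.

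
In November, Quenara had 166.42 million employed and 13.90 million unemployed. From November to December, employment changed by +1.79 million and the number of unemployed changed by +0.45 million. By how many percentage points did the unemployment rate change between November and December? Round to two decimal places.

November: labor force = 166.42 + 13.90 = 180.32; u = 13.90/180.32 = 7.71%.
December: labor force = 168.21 + 14.35 = 182.56; u = 14.35/182.56 = 7.86%.
Change = 7.86% − 7.71% = +0.15 pp.

The unemployment rate changed by +0.15 percentage points.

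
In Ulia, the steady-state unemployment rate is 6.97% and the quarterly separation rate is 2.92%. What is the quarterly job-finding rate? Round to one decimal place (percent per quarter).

Job-finding rate ≈ 39.0% per quarter.

From u* = s/(s+f): f = s·(1−u)/u.
f = 2.92 × (1 − 0.0697) / 0.0697 = 2.7165 / 0.0697 ≈ 39.0% per quarter.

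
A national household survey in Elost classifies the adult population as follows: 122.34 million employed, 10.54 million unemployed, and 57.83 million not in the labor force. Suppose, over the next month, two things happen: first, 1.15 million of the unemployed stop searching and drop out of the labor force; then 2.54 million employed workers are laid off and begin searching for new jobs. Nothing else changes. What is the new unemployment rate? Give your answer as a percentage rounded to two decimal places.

Initially, labor force = 122.34 + 10.54 = 132.88 million, so u = 10.54/132.88 = 7.93%.
After the first change, unemployed and labor force both fall by 1.15 → E = 122.34, U = 9.39, labor force = 131.73 million.
After the second change, employed falls and unemployed rises by 2.54; labor force unchanged → E = 119.80, U = 11.93, labor force = 131.73 million.
New unemployment rate = 11.93 / 131.73 = 9.06%.

New unemployment rate ≈ 9.06%.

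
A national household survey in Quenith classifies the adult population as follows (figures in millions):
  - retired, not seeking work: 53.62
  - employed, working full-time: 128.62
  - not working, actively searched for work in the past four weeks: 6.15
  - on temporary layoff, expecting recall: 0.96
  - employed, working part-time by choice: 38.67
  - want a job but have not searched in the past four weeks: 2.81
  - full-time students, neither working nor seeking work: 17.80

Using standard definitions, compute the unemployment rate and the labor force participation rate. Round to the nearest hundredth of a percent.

Unemployment rate ≈ 4.08%; labor force participation rate ≈ 70.14%.

Employed = 128.62 + 38.67 = 167.29 million.
Unemployed = 6.15 + 0.96 = 7.11 million (jobless and actively searching, or on temporary layoff).
Labor force = 167.29 + 7.11 = 174.40 million.
Not in labor force = 53.62 + 2.81 + 17.80 = 74.23 million (those not working and not actively searching are outside the labor force — including those who want a job but have given up searching).
Civilian working-age population = 174.40 + 74.23 = 248.63 million.
Unemployment rate = 7.11 / 174.40 = 4.08%.
Labor force participation rate = 174.40 / 248.63 = 70.14%.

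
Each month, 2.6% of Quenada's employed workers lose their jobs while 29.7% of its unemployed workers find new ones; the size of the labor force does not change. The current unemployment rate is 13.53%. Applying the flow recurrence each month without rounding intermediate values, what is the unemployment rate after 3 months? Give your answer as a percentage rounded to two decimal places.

With a fixed labor force, u_{t+1} = u_t + s·(1−u_t) − f·u_t = u_t·(1−s−f) + s.
Here 1−s−f = 0.677 and s = 0.026.
u_1 = 0.135300 × 0.677 + 0.026 = 0.117598.
u_2 = 0.117598 × 0.677 + 0.026 = 0.105614.
u_3 = 0.105614 × 0.677 + 0.026 = 0.097501.

Unemployment rate after three months ≈ 9.75%.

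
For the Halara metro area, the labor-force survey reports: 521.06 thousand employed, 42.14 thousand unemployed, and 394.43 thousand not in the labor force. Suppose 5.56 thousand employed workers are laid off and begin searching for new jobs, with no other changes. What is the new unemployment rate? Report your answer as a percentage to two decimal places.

New unemployment rate ≈ 8.47%.

Initially, labor force = 521.06 + 42.14 = 563.20 thousand, so u = 42.14/563.20 = 7.48%.
After the change, employed falls and unemployed rises by 5.56; labor force unchanged → E = 515.50, U = 47.70, labor force = 563.20 thousand.
New unemployment rate = 47.70 / 563.20 = 8.47%.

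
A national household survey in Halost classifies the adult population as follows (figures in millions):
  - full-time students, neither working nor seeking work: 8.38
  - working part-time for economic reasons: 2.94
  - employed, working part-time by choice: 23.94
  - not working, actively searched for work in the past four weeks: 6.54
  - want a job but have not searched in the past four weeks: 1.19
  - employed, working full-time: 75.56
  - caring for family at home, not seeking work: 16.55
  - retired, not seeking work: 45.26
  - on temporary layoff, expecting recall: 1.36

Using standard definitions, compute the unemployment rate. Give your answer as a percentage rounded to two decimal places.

Unemployment rate ≈ 7.16%.

Employed = 2.94 + 23.94 + 75.56 = 102.44 million (anyone who worked, including part-time for economic reasons, counts as employed).
Unemployed = 6.54 + 1.36 = 7.90 million (jobless and actively searching, or on temporary layoff).
Labor force = 102.44 + 7.90 = 110.34 million.
Unemployment rate = 7.90 / 110.34 = 7.16%.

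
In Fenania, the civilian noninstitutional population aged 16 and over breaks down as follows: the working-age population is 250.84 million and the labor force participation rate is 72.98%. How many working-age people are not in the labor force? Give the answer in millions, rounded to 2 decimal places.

Share not in the labor force = 1 − 0.7298 = 0.2702.
Not in labor force = 0.2702 × 250.84 ≈ 67.78 million.

About 67.78 million are not in the labor force.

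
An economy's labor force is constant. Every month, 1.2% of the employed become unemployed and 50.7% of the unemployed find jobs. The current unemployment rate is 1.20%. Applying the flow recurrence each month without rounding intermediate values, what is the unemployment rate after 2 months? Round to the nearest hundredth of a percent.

With a fixed labor force, u_{t+1} = u_t + s·(1−u_t) − f·u_t = u_t·(1−s−f) + s.
Here 1−s−f = 0.481 and s = 0.012.
u_1 = 0.012000 × 0.481 + 0.012 = 0.017772.
u_2 = 0.017772 × 0.481 + 0.012 = 0.020548.

Unemployment rate after two months ≈ 2.05%.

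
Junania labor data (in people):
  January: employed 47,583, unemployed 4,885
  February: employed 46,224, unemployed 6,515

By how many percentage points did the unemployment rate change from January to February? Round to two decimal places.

January: labor force = 47,583 + 4,885 = 52,468; u = 4,885/52,468 = 9.31%.
February: labor force = 46,224 + 6,515 = 52,739; u = 6,515/52,739 = 12.35%.
Change = 12.35% − 9.31% = +3.04 pp.

The unemployment rate changed by +3.04 percentage points.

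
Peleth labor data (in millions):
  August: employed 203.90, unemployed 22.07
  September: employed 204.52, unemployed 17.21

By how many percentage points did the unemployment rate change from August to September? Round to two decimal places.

The unemployment rate changed by −2.01 percentage points.

August: labor force = 203.90 + 22.07 = 225.97; u = 22.07/225.97 = 9.77%.
September: labor force = 204.52 + 17.21 = 221.73; u = 17.21/221.73 = 7.76%.
Change = 7.76% − 9.77% = −2.01 pp.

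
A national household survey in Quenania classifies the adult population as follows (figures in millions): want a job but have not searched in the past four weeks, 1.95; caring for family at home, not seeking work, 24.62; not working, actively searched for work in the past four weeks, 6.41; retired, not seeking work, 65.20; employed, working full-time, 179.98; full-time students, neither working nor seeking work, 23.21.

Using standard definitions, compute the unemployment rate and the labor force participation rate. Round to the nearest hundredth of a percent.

Employed = 179.98 million.
Unemployed = 6.41 million.
Labor force = 179.98 + 6.41 = 186.39 million.
Not in labor force = 1.95 + 24.62 + 65.20 + 23.21 = 114.98 million (those not working and not actively searching are outside the labor force — including those who want a job but have given up searching).
Civilian working-age population = 186.39 + 114.98 = 301.37 million.
Unemployment rate = 6.41 / 186.39 = 3.44%.
Labor force participation rate = 186.39 / 301.37 = 61.85%.

Unemployment rate ≈ 3.44%; labor force participation rate ≈ 61.85%.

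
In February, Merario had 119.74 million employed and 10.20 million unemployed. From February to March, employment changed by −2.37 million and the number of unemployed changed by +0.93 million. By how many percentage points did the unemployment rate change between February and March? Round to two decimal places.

The unemployment rate changed by +0.81 percentage points.

February: labor force = 119.74 + 10.20 = 129.94; u = 10.20/129.94 = 7.85%.
March: labor force = 117.37 + 11.13 = 128.50; u = 11.13/128.50 = 8.66%.
Change = 8.66% − 7.85% = +0.81 pp.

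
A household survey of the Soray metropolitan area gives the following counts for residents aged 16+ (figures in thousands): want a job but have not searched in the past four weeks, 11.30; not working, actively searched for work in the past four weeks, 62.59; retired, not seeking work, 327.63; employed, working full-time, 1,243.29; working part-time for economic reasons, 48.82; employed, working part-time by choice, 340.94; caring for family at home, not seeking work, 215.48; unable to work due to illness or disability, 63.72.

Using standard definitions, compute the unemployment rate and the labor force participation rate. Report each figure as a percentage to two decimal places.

Employed = 1,243.29 + 48.82 + 340.94 = 1,633.05 thousand (anyone who worked, including part-time for economic reasons, counts as employed).
Unemployed = 62.59 thousand.
Labor force = 1,633.05 + 62.59 = 1,695.64 thousand.
Not in labor force = 11.30 + 327.63 + 215.48 + 63.72 = 618.13 thousand (those not working and not actively searching are outside the labor force — including those who want a job but have given up searching).
Civilian working-age population = 1,695.64 + 618.13 = 2,313.77 thousand.
Unemployment rate = 62.59 / 1,695.64 = 3.69%.
Labor force participation rate = 1,695.64 / 2,313.77 = 73.28%.

Unemployment rate ≈ 3.69%; labor force participation rate ≈ 73.28%.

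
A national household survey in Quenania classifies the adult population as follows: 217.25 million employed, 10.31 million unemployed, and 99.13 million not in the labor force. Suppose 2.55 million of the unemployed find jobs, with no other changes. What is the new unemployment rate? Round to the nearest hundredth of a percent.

Initially, labor force = 217.25 + 10.31 = 227.56 million, so u = 10.31/227.56 = 4.53%.
After the change, unemployed falls and employed rises by 2.55; labor force unchanged → E = 219.80, U = 7.76, labor force = 227.56 million.
New unemployment rate = 7.76 / 227.56 = 3.41%.

New unemployment rate ≈ 3.41%.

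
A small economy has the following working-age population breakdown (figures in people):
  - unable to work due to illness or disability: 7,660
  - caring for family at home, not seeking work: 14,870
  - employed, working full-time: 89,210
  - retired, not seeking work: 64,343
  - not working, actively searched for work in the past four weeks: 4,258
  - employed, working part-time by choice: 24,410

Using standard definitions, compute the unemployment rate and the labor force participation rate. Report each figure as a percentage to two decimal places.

Unemployment rate ≈ 3.61%; labor force participation rate ≈ 57.57%.

Employed = 89,210 + 24,410 = 113,620.
Unemployed = 4,258.
Labor force = 113,620 + 4,258 = 117,878.
Not in labor force = 7,660 + 14,870 + 64,343 = 86,873 (those not working and not actively searching are outside the labor force).
Civilian working-age population = 117,878 + 86,873 = 204,751.
Unemployment rate = 4,258 / 117,878 = 3.61%.
Labor force participation rate = 117,878 / 204,751 = 57.57%.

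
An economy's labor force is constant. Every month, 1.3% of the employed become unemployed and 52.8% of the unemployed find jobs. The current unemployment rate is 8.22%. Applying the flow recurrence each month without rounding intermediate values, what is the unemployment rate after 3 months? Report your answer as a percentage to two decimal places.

With a fixed labor force, u_{t+1} = u_t + s·(1−u_t) − f·u_t = u_t·(1−s−f) + s.
Here 1−s−f = 0.459 and s = 0.013.
u_1 = 0.082200 × 0.459 + 0.013 = 0.050730.
u_2 = 0.050730 × 0.459 + 0.013 = 0.036285.
u_3 = 0.036285 × 0.459 + 0.013 = 0.029655.

Unemployment rate after three months ≈ 2.97%.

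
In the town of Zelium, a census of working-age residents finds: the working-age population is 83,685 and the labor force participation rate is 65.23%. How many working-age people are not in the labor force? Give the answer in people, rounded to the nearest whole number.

About 29,097 are not in the labor force.

Share not in the labor force = 1 − 0.6523 = 0.3477.
Not in labor force = 0.3477 × 83,685 ≈ 29,097.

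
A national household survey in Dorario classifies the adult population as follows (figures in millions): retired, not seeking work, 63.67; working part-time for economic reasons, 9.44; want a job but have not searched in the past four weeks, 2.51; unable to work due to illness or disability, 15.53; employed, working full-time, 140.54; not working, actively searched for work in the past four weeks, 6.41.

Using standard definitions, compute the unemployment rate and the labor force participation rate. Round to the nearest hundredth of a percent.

Unemployment rate ≈ 4.10%; labor force participation rate ≈ 65.68%.

Employed = 9.44 + 140.54 = 149.98 million (anyone who worked, including part-time for economic reasons, counts as employed).
Unemployed = 6.41 million.
Labor force = 149.98 + 6.41 = 156.39 million.
Not in labor force = 63.67 + 2.51 + 15.53 = 81.71 million (those not working and not actively searching are outside the labor force — including those who want a job but have given up searching).
Civilian working-age population = 156.39 + 81.71 = 238.10 million.
Unemployment rate = 6.41 / 156.39 = 4.10%.
Labor force participation rate = 156.39 / 238.10 = 65.68%.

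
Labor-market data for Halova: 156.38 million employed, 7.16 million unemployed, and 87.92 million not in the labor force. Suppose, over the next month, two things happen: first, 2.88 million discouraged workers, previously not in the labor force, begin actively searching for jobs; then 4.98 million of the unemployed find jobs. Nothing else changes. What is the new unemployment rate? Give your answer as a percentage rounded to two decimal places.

New unemployment rate ≈ 3.04%.

Initially, labor force = 156.38 + 7.16 = 163.54 million, so u = 7.16/163.54 = 4.38%.
After the first change, unemployed and labor force both rise by 2.88 → E = 156.38, U = 10.04, labor force = 166.42 million.
After the second change, unemployed falls and employed rises by 4.98; labor force unchanged → E = 161.36, U = 5.06, labor force = 166.42 million.
New unemployment rate = 5.06 / 166.42 = 3.04%.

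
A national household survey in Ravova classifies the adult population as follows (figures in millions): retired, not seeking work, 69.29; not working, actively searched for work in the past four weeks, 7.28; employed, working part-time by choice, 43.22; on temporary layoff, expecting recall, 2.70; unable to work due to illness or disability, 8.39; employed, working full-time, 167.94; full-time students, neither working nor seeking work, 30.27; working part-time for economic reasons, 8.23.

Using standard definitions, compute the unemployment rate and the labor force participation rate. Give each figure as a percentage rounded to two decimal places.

Employed = 43.22 + 167.94 + 8.23 = 219.39 million (anyone who worked, including part-time for economic reasons, counts as employed).
Unemployed = 7.28 + 2.70 = 9.98 million (jobless and actively searching, or on temporary layoff).
Labor force = 219.39 + 9.98 = 229.37 million.
Not in labor force = 69.29 + 8.39 + 30.27 = 107.95 million (those not working and not actively searching are outside the labor force).
Civilian working-age population = 229.37 + 107.95 = 337.32 million.
Unemployment rate = 9.98 / 229.37 = 4.35%.
Labor force participation rate = 229.37 / 337.32 = 68.00%.

Unemployment rate ≈ 4.35%; labor force participation rate ≈ 68.00%.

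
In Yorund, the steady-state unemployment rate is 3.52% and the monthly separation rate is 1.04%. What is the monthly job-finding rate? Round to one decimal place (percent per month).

Job-finding rate ≈ 28.5% per month.

From u* = s/(s+f): f = s·(1−u)/u.
f = 1.04 × (1 − 0.0352) / 0.0352 = 1.0034 / 0.0352 ≈ 28.5% per month.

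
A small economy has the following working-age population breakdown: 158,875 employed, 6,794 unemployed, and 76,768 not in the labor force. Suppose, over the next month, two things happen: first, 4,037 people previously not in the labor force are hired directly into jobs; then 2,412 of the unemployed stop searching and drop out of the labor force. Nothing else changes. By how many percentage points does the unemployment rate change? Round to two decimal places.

Initially, labor force = 158,875 + 6,794 = 165,669, so u = 6,794/165,669 = 4.10%.
After the first change, employed and labor force both rise by 4,037; unemployed unchanged → E = 162,912, U = 6,794, labor force = 169,706.
After the second change, unemployed and labor force both fall by 2,412 → E = 162,912, U = 4,382, labor force = 167,294.
New unemployment rate = 4,382 / 167,294 = 2.62%.
Change = 2.62% − 4.10% = −1.48 percentage points.

The unemployment rate changes by −1.48 percentage points.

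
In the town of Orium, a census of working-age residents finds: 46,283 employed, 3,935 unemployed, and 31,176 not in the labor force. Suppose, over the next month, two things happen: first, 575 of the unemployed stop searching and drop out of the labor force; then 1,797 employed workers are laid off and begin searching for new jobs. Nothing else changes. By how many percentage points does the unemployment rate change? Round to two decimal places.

The unemployment rate changes by +2.55 percentage points.

Initially, labor force = 46,283 + 3,935 = 50,218, so u = 3,935/50,218 = 7.84%.
After the first change, unemployed and labor force both fall by 575 → E = 46,283, U = 3,360, labor force = 49,643.
After the second change, employed falls and unemployed rises by 1,797; labor force unchanged → E = 44,486, U = 5,157, labor force = 49,643.
New unemployment rate = 5,157 / 49,643 = 10.39%.
Change = 10.39% − 7.84% = +2.55 percentage points.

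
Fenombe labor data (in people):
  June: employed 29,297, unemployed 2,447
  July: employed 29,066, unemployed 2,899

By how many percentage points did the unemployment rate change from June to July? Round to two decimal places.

June: labor force = 29,297 + 2,447 = 31,744; u = 2,447/31,744 = 7.71%.
July: labor force = 29,066 + 2,899 = 31,965; u = 2,899/31,965 = 9.07%.
Change = 9.07% − 7.71% = +1.36 pp.

The unemployment rate changed by +1.36 percentage points.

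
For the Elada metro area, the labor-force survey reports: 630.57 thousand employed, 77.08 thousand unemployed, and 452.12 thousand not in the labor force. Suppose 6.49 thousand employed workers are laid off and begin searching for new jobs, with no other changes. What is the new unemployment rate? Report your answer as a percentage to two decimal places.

Initially, labor force = 630.57 + 77.08 = 707.65 thousand, so u = 77.08/707.65 = 10.89%.
After the change, employed falls and unemployed rises by 6.49; labor force unchanged → E = 624.08, U = 83.57, labor force = 707.65 thousand.
New unemployment rate = 83.57 / 707.65 = 11.81%.

New unemployment rate ≈ 11.81%.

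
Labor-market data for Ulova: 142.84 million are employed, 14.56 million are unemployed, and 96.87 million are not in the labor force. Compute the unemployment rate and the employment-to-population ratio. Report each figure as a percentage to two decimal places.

Unemployment rate ≈ 9.25%; employment-population ratio ≈ 56.18%.

Labor force = employed + unemployed = 142.84 + 14.56 = 157.40 million.
Working-age population = 157.40 + 96.87 = 254.27 million.
Unemployment rate = 14.56 / 157.40 = 9.25%.
Employment-population ratio = 142.84 / 254.27 = 56.18%.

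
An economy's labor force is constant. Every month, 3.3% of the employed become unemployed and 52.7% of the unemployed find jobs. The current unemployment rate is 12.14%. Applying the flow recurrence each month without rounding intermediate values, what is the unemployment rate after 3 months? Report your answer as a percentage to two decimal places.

Unemployment rate after three months ≈ 6.43%.

With a fixed labor force, u_{t+1} = u_t + s·(1−u_t) − f·u_t = u_t·(1−s−f) + s.
Here 1−s−f = 0.440 and s = 0.033.
u_1 = 0.121400 × 0.440 + 0.033 = 0.086416.
u_2 = 0.086416 × 0.440 + 0.033 = 0.071023.
u_3 = 0.071023 × 0.440 + 0.033 = 0.064250.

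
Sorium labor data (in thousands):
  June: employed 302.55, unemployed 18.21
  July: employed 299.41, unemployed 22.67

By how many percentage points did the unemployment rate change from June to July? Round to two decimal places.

The unemployment rate changed by +1.36 percentage points.

June: labor force = 302.55 + 18.21 = 320.76; u = 18.21/320.76 = 5.68%.
July: labor force = 299.41 + 22.67 = 322.08; u = 22.67/322.08 = 7.04%.
Change = 7.04% − 5.68% = +1.36 pp.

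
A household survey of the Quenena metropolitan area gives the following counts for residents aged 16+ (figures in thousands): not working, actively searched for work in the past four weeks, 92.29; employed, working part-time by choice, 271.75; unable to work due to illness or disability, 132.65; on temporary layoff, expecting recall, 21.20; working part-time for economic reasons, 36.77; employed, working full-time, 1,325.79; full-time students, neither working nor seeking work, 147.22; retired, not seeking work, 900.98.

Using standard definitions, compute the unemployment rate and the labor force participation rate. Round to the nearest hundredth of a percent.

Employed = 271.75 + 36.77 + 1,325.79 = 1,634.31 thousand (anyone who worked, including part-time for economic reasons, counts as employed).
Unemployed = 92.29 + 21.20 = 113.49 thousand (jobless and actively searching, or on temporary layoff).
Labor force = 1,634.31 + 113.49 = 1,747.80 thousand.
Not in labor force = 132.65 + 147.22 + 900.98 = 1,180.85 thousand (those not working and not actively searching are outside the labor force).
Civilian working-age population = 1,747.80 + 1,180.85 = 2,928.65 thousand.
Unemployment rate = 113.49 / 1,747.80 = 6.49%.
Labor force participation rate = 1,747.80 / 2,928.65 = 59.68%.

Unemployment rate ≈ 6.49%; labor force participation rate ≈ 59.68%.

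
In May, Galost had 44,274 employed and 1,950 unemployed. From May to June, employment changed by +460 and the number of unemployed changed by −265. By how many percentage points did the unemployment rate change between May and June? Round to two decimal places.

May: labor force = 44,274 + 1,950 = 46,224; u = 1,950/46,224 = 4.22%.
June: labor force = 44,734 + 1,685 = 46,419; u = 1,685/46,419 = 3.63%.
Change = 3.63% − 4.22% = −0.59 pp.

The unemployment rate changed by −0.59 percentage points.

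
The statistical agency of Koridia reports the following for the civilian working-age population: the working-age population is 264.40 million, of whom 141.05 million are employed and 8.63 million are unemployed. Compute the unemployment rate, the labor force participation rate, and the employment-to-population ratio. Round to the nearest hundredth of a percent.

Labor force = employed + unemployed = 141.05 + 8.63 = 149.68 million.
Unemployment rate = 8.63 / 149.68 = 5.77%.
Labor force participation rate = 149.68 / 264.40 = 56.61%.
Employment-population ratio = 141.05 / 264.40 = 53.35%.

Unemployment rate ≈ 5.77%; labor force participation rate ≈ 56.61%; employment-population ratio ≈ 53.35%.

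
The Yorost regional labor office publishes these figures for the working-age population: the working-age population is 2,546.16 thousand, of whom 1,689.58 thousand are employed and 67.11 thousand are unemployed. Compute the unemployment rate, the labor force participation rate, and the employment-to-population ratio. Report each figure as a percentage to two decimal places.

Labor force = employed + unemployed = 1,689.58 + 67.11 = 1,756.69 thousand.
Unemployment rate = 67.11 / 1,756.69 = 3.82%.
Labor force participation rate = 1,756.69 / 2,546.16 = 68.99%.
Employment-population ratio = 1,689.58 / 2,546.16 = 66.36%.

Unemployment rate ≈ 3.82%; labor force participation rate ≈ 68.99%; employment-population ratio ≈ 66.36%.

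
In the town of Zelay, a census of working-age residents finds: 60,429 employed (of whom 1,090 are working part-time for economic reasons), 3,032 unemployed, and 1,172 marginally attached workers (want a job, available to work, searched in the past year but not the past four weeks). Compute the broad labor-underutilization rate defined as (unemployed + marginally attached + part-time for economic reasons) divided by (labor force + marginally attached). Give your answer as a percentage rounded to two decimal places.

Broad underutilization rate ≈ 8.19%.

Labor force = 60,429 + 3,032 = 63,461.
Numerator = 3,032 + 1,172 + 1,090 = 5,294.
Denominator = 63,461 + 1,172 = 64,633.
Broad rate = 5,294 / 64,633 = 8.19%.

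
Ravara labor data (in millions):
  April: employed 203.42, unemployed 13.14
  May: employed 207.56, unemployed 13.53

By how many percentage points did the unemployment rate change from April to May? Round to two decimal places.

The unemployment rate changed by +0.05 percentage points.

April: labor force = 203.42 + 13.14 = 216.56; u = 13.14/216.56 = 6.07%.
May: labor force = 207.56 + 13.53 = 221.09; u = 13.53/221.09 = 6.12%.
Change = 6.12% − 6.07% = +0.05 pp.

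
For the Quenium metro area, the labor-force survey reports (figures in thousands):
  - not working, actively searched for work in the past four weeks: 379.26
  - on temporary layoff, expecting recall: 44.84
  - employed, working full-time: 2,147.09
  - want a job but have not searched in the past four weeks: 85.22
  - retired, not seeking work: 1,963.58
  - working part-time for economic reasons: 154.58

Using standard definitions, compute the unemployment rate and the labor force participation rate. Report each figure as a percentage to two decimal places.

Employed = 2,147.09 + 154.58 = 2,301.67 thousand (anyone who worked, including part-time for economic reasons, counts as employed).
Unemployed = 379.26 + 44.84 = 424.10 thousand (jobless and actively searching, or on temporary layoff).
Labor force = 2,301.67 + 424.10 = 2,725.77 thousand.
Not in labor force = 85.22 + 1,963.58 = 2,048.80 thousand (those not working and not actively searching are outside the labor force — including those who want a job but have given up searching).
Civilian working-age population = 2,725.77 + 2,048.80 = 4,774.57 thousand.
Unemployment rate = 424.10 / 2,725.77 = 15.56%.
Labor force participation rate = 2,725.77 / 4,774.57 = 57.09%.

Unemployment rate ≈ 15.56%; labor force participation rate ≈ 57.09%.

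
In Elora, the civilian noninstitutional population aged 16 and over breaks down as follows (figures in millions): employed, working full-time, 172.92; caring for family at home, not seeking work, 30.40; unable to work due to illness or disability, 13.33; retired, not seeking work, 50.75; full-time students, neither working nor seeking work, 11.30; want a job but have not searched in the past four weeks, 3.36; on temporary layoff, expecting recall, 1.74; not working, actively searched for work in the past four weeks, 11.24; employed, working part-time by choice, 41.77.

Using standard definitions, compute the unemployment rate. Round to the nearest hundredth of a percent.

Unemployment rate ≈ 5.70%.

Employed = 172.92 + 41.77 = 214.69 million.
Unemployed = 1.74 + 11.24 = 12.98 million (jobless and actively searching, or on temporary layoff).
Labor force = 214.69 + 12.98 = 227.67 million.
Unemployment rate = 12.98 / 227.67 = 5.70%.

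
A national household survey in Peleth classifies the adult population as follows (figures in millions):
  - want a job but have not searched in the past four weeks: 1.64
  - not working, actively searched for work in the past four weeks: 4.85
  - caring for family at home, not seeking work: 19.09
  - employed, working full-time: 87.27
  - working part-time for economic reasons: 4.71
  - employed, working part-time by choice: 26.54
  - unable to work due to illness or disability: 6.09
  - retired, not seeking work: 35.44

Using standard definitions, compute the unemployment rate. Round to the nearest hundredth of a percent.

Unemployment rate ≈ 3.93%.

Employed = 87.27 + 4.71 + 26.54 = 118.52 million (anyone who worked, including part-time for economic reasons, counts as employed).
Unemployed = 4.85 million.
Labor force = 118.52 + 4.85 = 123.37 million.
Unemployment rate = 4.85 / 123.37 = 3.93%.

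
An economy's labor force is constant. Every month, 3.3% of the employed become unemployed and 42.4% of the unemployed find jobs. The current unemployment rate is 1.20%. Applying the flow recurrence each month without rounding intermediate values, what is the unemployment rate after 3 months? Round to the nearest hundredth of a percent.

With a fixed labor force, u_{t+1} = u_t + s·(1−u_t) − f·u_t = u_t·(1−s−f) + s.
Here 1−s−f = 0.543 and s = 0.033.
u_1 = 0.012000 × 0.543 + 0.033 = 0.039516.
u_2 = 0.039516 × 0.543 + 0.033 = 0.054457.
u_3 = 0.054457 × 0.543 + 0.033 = 0.062570.

Unemployment rate after three months ≈ 6.26%.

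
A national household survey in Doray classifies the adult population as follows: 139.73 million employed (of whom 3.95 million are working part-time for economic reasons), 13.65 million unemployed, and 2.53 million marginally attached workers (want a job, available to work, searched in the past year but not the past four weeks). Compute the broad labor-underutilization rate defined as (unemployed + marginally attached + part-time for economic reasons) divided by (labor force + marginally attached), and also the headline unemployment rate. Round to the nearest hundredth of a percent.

Labor force = 139.73 + 13.65 = 153.38 million.
Numerator = 13.65 + 2.53 + 3.95 = 20.13 million.
Denominator = 153.38 + 2.53 = 155.91 million.
Broad rate = 20.13 / 155.91 = 12.91%.
Headline unemployment rate = 13.65 / 153.38 = 8.90%.

Broad underutilization rate ≈ 12.91%; headline unemployment rate ≈ 8.90%.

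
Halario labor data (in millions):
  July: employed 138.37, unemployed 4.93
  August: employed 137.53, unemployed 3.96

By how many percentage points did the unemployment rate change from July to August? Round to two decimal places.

The unemployment rate changed by −0.64 percentage points.

July: labor force = 138.37 + 4.93 = 143.30; u = 4.93/143.30 = 3.44%.
August: labor force = 137.53 + 3.96 = 141.49; u = 3.96/141.49 = 2.80%.
Change = 2.80% − 3.44% = −0.64 pp.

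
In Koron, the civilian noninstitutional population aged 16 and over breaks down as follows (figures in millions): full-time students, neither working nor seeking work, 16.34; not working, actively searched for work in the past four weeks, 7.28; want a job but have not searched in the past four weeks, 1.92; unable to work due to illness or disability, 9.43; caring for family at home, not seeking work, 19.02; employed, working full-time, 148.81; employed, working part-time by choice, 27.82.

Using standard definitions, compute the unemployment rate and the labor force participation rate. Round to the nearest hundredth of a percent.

Unemployment rate ≈ 3.96%; labor force participation rate ≈ 79.75%.

Employed = 148.81 + 27.82 = 176.63 million.
Unemployed = 7.28 million.
Labor force = 176.63 + 7.28 = 183.91 million.
Not in labor force = 16.34 + 1.92 + 9.43 + 19.02 = 46.71 million (those not working and not actively searching are outside the labor force — including those who want a job but have given up searching).
Civilian working-age population = 183.91 + 46.71 = 230.62 million.
Unemployment rate = 7.28 / 183.91 = 3.96%.
Labor force participation rate = 183.91 / 230.62 = 79.75%.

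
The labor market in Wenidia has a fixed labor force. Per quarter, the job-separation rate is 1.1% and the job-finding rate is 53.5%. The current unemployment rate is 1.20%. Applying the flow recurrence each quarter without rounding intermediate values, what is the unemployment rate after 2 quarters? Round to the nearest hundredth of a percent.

Unemployment rate after two quarters ≈ 1.85%.

With a fixed labor force, u_{t+1} = u_t + s·(1−u_t) − f·u_t = u_t·(1−s−f) + s.
Here 1−s−f = 0.454 and s = 0.011.
u_1 = 0.012000 × 0.454 + 0.011 = 0.016448.
u_2 = 0.016448 × 0.454 + 0.011 = 0.018467.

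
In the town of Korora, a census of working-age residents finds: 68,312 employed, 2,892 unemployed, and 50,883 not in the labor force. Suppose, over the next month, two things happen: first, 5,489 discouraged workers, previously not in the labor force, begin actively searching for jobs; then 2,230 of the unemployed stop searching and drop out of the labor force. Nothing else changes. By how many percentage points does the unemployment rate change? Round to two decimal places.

The unemployment rate changes by +4.20 percentage points.

Initially, labor force = 68,312 + 2,892 = 71,204, so u = 2,892/71,204 = 4.06%.
After the first change, unemployed and labor force both rise by 5,489 → E = 68,312, U = 8,381, labor force = 76,693.
After the second change, unemployed and labor force both fall by 2,230 → E = 68,312, U = 6,151, labor force = 74,463.
New unemployment rate = 6,151 / 74,463 = 8.26%.
Change = 8.26% − 4.06% = +4.20 percentage points.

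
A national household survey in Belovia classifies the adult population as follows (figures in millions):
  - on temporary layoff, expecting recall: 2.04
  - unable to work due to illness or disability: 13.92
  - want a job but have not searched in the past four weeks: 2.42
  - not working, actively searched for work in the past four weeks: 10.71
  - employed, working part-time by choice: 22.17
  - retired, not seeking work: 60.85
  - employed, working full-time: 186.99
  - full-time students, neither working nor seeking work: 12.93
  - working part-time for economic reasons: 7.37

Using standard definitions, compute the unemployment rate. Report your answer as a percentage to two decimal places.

Unemployment rate ≈ 5.56%.

Employed = 22.17 + 186.99 + 7.37 = 216.53 million (anyone who worked, including part-time for economic reasons, counts as employed).
Unemployed = 2.04 + 10.71 = 12.75 million (jobless and actively searching, or on temporary layoff).
Labor force = 216.53 + 12.75 = 229.28 million.
Unemployment rate = 12.75 / 229.28 = 5.56%.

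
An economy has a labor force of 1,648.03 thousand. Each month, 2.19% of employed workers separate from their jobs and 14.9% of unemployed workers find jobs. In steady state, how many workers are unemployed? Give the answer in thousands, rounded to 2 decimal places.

About 211.19 thousand are unemployed in steady state.

Steady-state unemployment rate u* = s/(s+f) = 2.19/(2.19+14.9) = 0.128145.
Unemployed = u* × labor force = 0.128145 × 1,648.03 ≈ 211.19 thousand.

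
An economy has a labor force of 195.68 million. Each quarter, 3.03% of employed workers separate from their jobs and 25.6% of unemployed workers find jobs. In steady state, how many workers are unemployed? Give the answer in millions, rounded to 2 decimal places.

About 20.71 million are unemployed in steady state.

Steady-state unemployment rate u* = s/(s+f) = 3.03/(3.03+25.6) = 0.105833.
Unemployed = u* × labor force = 0.105833 × 195.68 ≈ 20.71 million.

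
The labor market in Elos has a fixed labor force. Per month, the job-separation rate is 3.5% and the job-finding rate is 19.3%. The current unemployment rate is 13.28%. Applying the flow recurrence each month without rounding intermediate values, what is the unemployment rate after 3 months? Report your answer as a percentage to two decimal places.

With a fixed labor force, u_{t+1} = u_t + s·(1−u_t) − f·u_t = u_t·(1−s−f) + s.
Here 1−s−f = 0.772 and s = 0.035.
u_1 = 0.132800 × 0.772 + 0.035 = 0.137522.
u_2 = 0.137522 × 0.772 + 0.035 = 0.141167.
u_3 = 0.141167 × 0.772 + 0.035 = 0.143981.

Unemployment rate after three months ≈ 14.40%.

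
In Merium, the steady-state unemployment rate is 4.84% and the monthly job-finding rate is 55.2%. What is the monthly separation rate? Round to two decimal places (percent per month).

Separation rate ≈ 2.81% per month.

From u* = s/(s+f): s = u·f/(1−u).
s = 0.0484 × 55.2 / (1 − 0.0484) = 2.6717 / 0.9516 ≈ 2.81% per month.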